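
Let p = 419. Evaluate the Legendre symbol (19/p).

Euler's criterion: (19/419) ≡ 19^209 (mod 419).
19^2 ≡ 361 (mod 419)
19^4 ≡ 12 (mod 419)
19^8 ≡ 144 (mod 419)
19^16 ≡ 205 (mod 419)
19^32 ≡ 125 (mod 419)
19^64 ≡ 122 (mod 419)
19^128 ≡ 219 (mod 419)
19^209 = 19^(128+64+16+1) ≡ 418 (mod 419).
Result is 418 ≡ −1, so (19/419) = −1.

-1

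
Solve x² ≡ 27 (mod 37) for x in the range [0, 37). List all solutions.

8, 29

37 ≡ 1 (mod 4), so we find a root by search.
Trying successive values, 8² = 64 ≡ 27 (mod 37). The other root is 37 − 8 = 29.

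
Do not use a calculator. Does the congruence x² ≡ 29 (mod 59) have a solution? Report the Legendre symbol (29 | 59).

1

Reciprocity: 29 ≡ 1 and 59 ≡ 3 (mod 4), so (29/59) = +(59/29).
Reduce top mod 29: now compute (1/29).
Reached (1/29) = 1. Collecting the sign flips along the way, the symbol is +1.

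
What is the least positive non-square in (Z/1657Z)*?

5

(2/1657) = +1, so 2 is a residue.
(3/1657) = +1, so 3 is a residue.
(4/1657) = +1, so 4 is a residue.
(5/1657) = −1, so 5 is the smallest positive non-residue mod 1657.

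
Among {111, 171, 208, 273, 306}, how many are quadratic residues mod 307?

2

(111/307) = -1 → non-residue.
(171/307) = +1 → QR.
(208/307) = -1 → non-residue.
(273/307) = +1 → QR.
(306/307) = -1 → non-residue.
Total quadratic residues among the 5: 2.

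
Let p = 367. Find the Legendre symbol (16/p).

Euler's criterion: (16/367) ≡ 16^183 (mod 367).
16^2 ≡ 256 (mod 367)
16^4 ≡ 210 (mod 367)
16^8 ≡ 60 (mod 367)
16^16 ≡ 297 (mod 367)
16^32 ≡ 129 (mod 367)
16^64 ≡ 126 (mod 367)
16^128 ≡ 95 (mod 367)
16^183 = 16^(128+32+16+4+2+1) ≡ 1 (mod 367).
Result is 1, so (16/367) = 1.

1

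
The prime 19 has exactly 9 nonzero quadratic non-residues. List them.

2 3 8 10 12 13 14 15 18

Square k = 1,…,9 (k and 19−k give the same square):
1²=1, 2²=4, 3²=9, 4²=16, 5²≡6, 6²≡17, 7²≡11, 8²≡7, 9²≡5 (mod 19).
The residues are {1, 4, 5, 6, 7, 9, 11, 16, 17}; the non-residues are the remaining 9 nonzero classes.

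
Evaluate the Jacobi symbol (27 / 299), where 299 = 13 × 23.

Reciprocity: 27 ≡ 3 and 299 ≡ 3 (mod 4), so (27/299) = −(299/27).
Reduce top mod 27: now compute (2/27).
Pull out 2: since 27 ≡ 3 (mod 8), (2/27) = -1.
Reached (1/27) = 1. Collecting the sign flips along the way, the symbol is +1.

1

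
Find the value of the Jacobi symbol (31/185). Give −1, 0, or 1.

-1

Reciprocity: 31 ≡ 3 and 185 ≡ 1 (mod 4), so (31/185) = +(185/31).
Reduce top mod 31: now compute (30/31).
Pull out 2: since 31 ≡ 7 (mod 8), (2/31) = +1.
Reciprocity: 15 ≡ 3 and 31 ≡ 3 (mod 4), so (15/31) = −(31/15).
Reduce top mod 15: now compute (1/15).
Reached (1/15) = 1. Collecting the sign flips along the way, the symbol is -1.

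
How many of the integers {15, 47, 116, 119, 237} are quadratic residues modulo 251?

(15/251) = +1 → QR.
(47/251) = -1 → non-residue.
(116/251) = -1 → non-residue.
(119/251) = +1 → QR.
(237/251) = +1 → QR.
Total quadratic residues among the 5: 3.

3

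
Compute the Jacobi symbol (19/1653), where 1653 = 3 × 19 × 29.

0

Reciprocity: 19 ≡ 3 and 1653 ≡ 1 (mod 4), so (19/1653) = +(1653/19).
Reduce top mod 19: now compute (0/19).
Top reduces to 0: gcd > 1, so the symbol is 0.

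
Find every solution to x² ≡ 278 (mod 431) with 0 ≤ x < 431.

163, 268

Since 431 ≡ 3 (mod 4), a square root of 278 is 278^((431+1)/4) = 278^108 mod 431.
Repeated squaring: 278^2≡135, 278^4≡123, 278^8≡44, 278^16≡212, 278^32≡120, 278^64≡177 (mod 431).
278^108 = 278^(64+32+8+4) ≡ 163 (mod 431).
Check: 163² = 26569 ≡ 278 (mod 431). The two roots are 163 and 268.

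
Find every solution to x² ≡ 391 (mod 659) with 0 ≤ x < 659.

Since 659 ≡ 3 (mod 4), a square root of 391 is 391^((659+1)/4) = 391^165 mod 659.
Repeated squaring: 391^2≡652, 391^4≡49, 391^8≡424, 391^16≡528, 391^32≡27, 391^64≡70, 391^128≡287 (mod 659).
391^165 = 391^(128+32+4+1) ≡ 276 (mod 659).
Check: 276² = 76176 ≡ 391 (mod 659). The two roots are 276 and 383.

276, 383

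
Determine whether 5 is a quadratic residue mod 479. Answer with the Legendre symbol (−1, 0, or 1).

1

Euler's criterion: (5/479) ≡ 5^239 (mod 479).
5^2 ≡ 25 (mod 479)
5^4 ≡ 146 (mod 479)
5^8 ≡ 240 (mod 479)
5^16 ≡ 120 (mod 479)
5^32 ≡ 30 (mod 479)
5^64 ≡ 421 (mod 479)
5^128 ≡ 11 (mod 479)
5^239 = 5^(128+64+32+8+4+2+1) ≡ 1 (mod 479).
Result is 1, so (5/479) = 1.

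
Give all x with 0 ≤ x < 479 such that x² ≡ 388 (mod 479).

48, 431

Since 479 ≡ 3 (mod 4), a square root of 388 is 388^((479+1)/4) = 388^120 mod 479.
Repeated squaring: 388^2≡138, 388^4≡363, 388^8≡44, 388^16≡20, 388^32≡400, 388^64≡14 (mod 479).
388^120 = 388^(64+32+16+8) ≡ 48 (mod 479).
Check: 48² = 2304 ≡ 388 (mod 479). The two roots are 48 and 431.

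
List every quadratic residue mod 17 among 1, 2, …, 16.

1, 2, 4, 8, 9, 13, 15, 16

Square k = 1,…,8 (k and 17−k give the same square):
1²=1, 2²=4, 3²=9, 4²=16, 5²≡8, 6²≡2, 7²≡15, 8²≡13 (mod 17).
So the quadratic residues mod 17 are {1, 2, 4, 8, 9, 13, 15, 16}.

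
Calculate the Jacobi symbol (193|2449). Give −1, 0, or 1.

Reciprocity: 193 ≡ 1 and 2449 ≡ 1 (mod 4), so (193/2449) = +(2449/193).
Reduce top mod 193: now compute (133/193).
Reciprocity: 133 ≡ 1 and 193 ≡ 1 (mod 4), so (133/193) = +(193/133).
Reduce top mod 133: now compute (60/133).
Pull out 2^2: since 133 ≡ 5 (mod 8), (2/133) = -1, so (2/133)^2 = +1.
Reciprocity: 15 ≡ 3 and 133 ≡ 1 (mod 4), so (15/133) = +(133/15).
Reduce top mod 15: now compute (13/15).
Reciprocity: 13 ≡ 1 and 15 ≡ 3 (mod 4), so (13/15) = +(15/13).
Reduce top mod 13: now compute (2/13).
Pull out 2: since 13 ≡ 5 (mod 8), (2/13) = -1.
Reached (1/13) = 1. Collecting the sign flips along the way, the symbol is -1.

-1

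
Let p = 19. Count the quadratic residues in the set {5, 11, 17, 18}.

(5/19) = +1 → QR.
(11/19) = +1 → QR.
(17/19) = +1 → QR.
(18/19) = -1 → non-residue.
Total quadratic residues among the 4: 3.

3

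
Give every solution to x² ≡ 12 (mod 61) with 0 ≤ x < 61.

16, 45

61 ≡ 1 (mod 4), so we find a root by search.
Trying successive values, 16² = 256 ≡ 12 (mod 61). The other root is 61 − 16 = 45.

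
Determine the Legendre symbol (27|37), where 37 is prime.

1

Reciprocity: 27 ≡ 3 and 37 ≡ 1 (mod 4), so (27/37) = +(37/27).
Reduce top mod 27: now compute (10/27).
Pull out 2: since 27 ≡ 3 (mod 8), (2/27) = -1.
Reciprocity: 5 ≡ 1 and 27 ≡ 3 (mod 4), so (5/27) = +(27/5).
Reduce top mod 5: now compute (2/5).
Pull out 2: since 5 ≡ 5 (mod 8), (2/5) = -1.
Reached (1/5) = 1. Collecting the sign flips along the way, the symbol is +1.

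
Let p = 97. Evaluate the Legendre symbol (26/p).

Euler's criterion: (26/97) ≡ 26^48 (mod 97).
26^2 ≡ 94 (mod 97)
26^4 ≡ 9 (mod 97)
26^8 ≡ 81 (mod 97)
26^16 ≡ 62 (mod 97)
26^32 ≡ 61 (mod 97)
26^48 = 26^(32+16) ≡ 96 (mod 97).
Result is 96 ≡ −1, so (26/97) = −1.

-1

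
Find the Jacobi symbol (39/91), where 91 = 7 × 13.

Reciprocity: 39 ≡ 3 and 91 ≡ 3 (mod 4), so (39/91) = −(91/39).
Reduce top mod 39: now compute (13/39).
Reciprocity: 13 ≡ 1 and 39 ≡ 3 (mod 4), so (13/39) = +(39/13).
Reduce top mod 13: now compute (0/13).
Top reduces to 0: gcd > 1, so the symbol is 0.

0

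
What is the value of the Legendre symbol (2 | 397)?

-1

Pull out 2: since 397 ≡ 5 (mod 8), (2/397) = -1.
Reached (1/397) = 1. Collecting the sign flips along the way, the symbol is -1.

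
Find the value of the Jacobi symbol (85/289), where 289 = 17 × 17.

Reciprocity: 85 ≡ 1 and 289 ≡ 1 (mod 4), so (85/289) = +(289/85).
Reduce top mod 85: now compute (34/85).
Pull out 2: since 85 ≡ 5 (mod 8), (2/85) = -1.
Reciprocity: 17 ≡ 1 and 85 ≡ 1 (mod 4), so (17/85) = +(85/17).
Reduce top mod 17: now compute (0/17).
Top reduces to 0: gcd > 1, so the symbol is 0.

0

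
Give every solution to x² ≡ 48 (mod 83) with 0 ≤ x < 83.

31, 52

Since 83 ≡ 3 (mod 4), a square root of 48 is 48^((83+1)/4) = 48^21 mod 83.
Repeated squaring: 48^2≡63, 48^4≡68, 48^8≡59, 48^16≡78 (mod 83).
48^21 = 48^(16+4+1) ≡ 31 (mod 83).
Check: 31² = 961 ≡ 48 (mod 83). The two roots are 31 and 52.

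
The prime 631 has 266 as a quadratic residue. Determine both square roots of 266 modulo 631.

Since 631 ≡ 3 (mod 4), a square root of 266 is 266^((631+1)/4) = 266^158 mod 631.
Repeated squaring: 266^2≡84, 266^4≡115, 266^8≡605, 266^16≡45, 266^32≡132, 266^64≡387, 266^128≡222 (mod 631).
266^158 = 266^(128+16+8+4+2) ≡ 439 (mod 631).
Check: 439² = 192721 ≡ 266 (mod 631). The two roots are 192 and 439.

192, 439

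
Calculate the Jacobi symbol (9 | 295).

1

Reciprocity: 9 ≡ 1 and 295 ≡ 3 (mod 4), so (9/295) = +(295/9).
Reduce top mod 9: now compute (7/9).
Reciprocity: 7 ≡ 3 and 9 ≡ 1 (mod 4), so (7/9) = +(9/7).
Reduce top mod 7: now compute (2/7).
Pull out 2: since 7 ≡ 7 (mod 8), (2/7) = +1.
Reached (1/7) = 1. Collecting the sign flips along the way, the symbol is +1.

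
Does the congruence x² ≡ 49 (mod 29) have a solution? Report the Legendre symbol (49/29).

1

First reduce: 49 ≡ 20 (mod 29).
Pull out 2^2: since 29 ≡ 5 (mod 8), (2/29) = -1, so (2/29)^2 = +1.
Reciprocity: 5 ≡ 1 and 29 ≡ 1 (mod 4), so (5/29) = +(29/5).
Reduce top mod 5: now compute (4/5).
Pull out 2^2: since 5 ≡ 5 (mod 8), (2/5) = -1, so (2/5)^2 = +1.
Reached (1/5) = 1. Collecting the sign flips along the way, the symbol is +1.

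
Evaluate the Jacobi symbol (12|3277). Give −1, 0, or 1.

1

Pull out 2^2: since 3277 ≡ 5 (mod 8), (2/3277) = -1, so (2/3277)^2 = +1.
Reciprocity: 3 ≡ 3 and 3277 ≡ 1 (mod 4), so (3/3277) = +(3277/3).
Reduce top mod 3: now compute (1/3).
Reached (1/3) = 1. Collecting the sign flips along the way, the symbol is +1.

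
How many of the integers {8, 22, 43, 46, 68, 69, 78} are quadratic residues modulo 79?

(8/79) = +1 → QR.
(22/79) = +1 → QR.
(43/79) = -1 → non-residue.
(46/79) = +1 → QR.
(68/79) = -1 → non-residue.
(69/79) = -1 → non-residue.
(78/79) = -1 → non-residue.
Total quadratic residues among the 7: 3.

3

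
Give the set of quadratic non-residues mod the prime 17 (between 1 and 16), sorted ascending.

3, 5, 6, 7, 10, 11, 12, 14

Square k = 1,…,8 (k and 17−k give the same square):
1²=1, 2²=4, 3²=9, 4²=16, 5²≡8, 6²≡2, 7²≡15, 8²≡13 (mod 17).
The residues are {1, 2, 4, 8, 9, 13, 15, 16}; the non-residues are the remaining 8 nonzero classes.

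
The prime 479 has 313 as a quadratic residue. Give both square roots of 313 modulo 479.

Since 479 ≡ 3 (mod 4), a square root of 313 is 313^((479+1)/4) = 313^120 mod 479.
Repeated squaring: 313^2≡253, 313^4≡302, 313^8≡194, 313^16≡274, 313^32≡352, 313^64≡322 (mod 479).
313^120 = 313^(64+32+16+8) ≡ 411 (mod 479).
Check: 411² = 168921 ≡ 313 (mod 479). The two roots are 68 and 411.

68, 411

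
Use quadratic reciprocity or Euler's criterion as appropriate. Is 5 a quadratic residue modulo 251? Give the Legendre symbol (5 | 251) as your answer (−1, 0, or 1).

Reciprocity: 5 ≡ 1 and 251 ≡ 3 (mod 4), so (5/251) = +(251/5).
Reduce top mod 5: now compute (1/5).
Reached (1/5) = 1. Collecting the sign flips along the way, the symbol is +1.

1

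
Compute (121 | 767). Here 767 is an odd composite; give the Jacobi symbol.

Reciprocity: 121 ≡ 1 and 767 ≡ 3 (mod 4), so (121/767) = +(767/121).
Reduce top mod 121: now compute (41/121).
Reciprocity: 41 ≡ 1 and 121 ≡ 1 (mod 4), so (41/121) = +(121/41).
Reduce top mod 41: now compute (39/41).
Reciprocity: 39 ≡ 3 and 41 ≡ 1 (mod 4), so (39/41) = +(41/39).
Reduce top mod 39: now compute (2/39).
Pull out 2: since 39 ≡ 7 (mod 8), (2/39) = +1.
Reached (1/39) = 1. Collecting the sign flips along the way, the symbol is +1.

1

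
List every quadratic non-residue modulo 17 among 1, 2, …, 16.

Square k = 1,…,8 (k and 17−k give the same square):
1²=1, 2²=4, 3²=9, 4²=16, 5²≡8, 6²≡2, 7²≡15, 8²≡13 (mod 17).
The residues are {1, 2, 4, 8, 9, 13, 15, 16}; the non-residues are the remaining 8 nonzero classes.

3,5,6,7,10,11,12,14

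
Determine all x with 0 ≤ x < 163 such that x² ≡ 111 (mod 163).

33, 130

Since 163 ≡ 3 (mod 4), a square root of 111 is 111^((163+1)/4) = 111^41 mod 163.
Repeated squaring: 111^2≡96, 111^4≡88, 111^8≡83, 111^16≡43, 111^32≡56 (mod 163).
111^41 = 111^(32+8+1) ≡ 33 (mod 163).
Check: 33² = 1089 ≡ 111 (mod 163). The two roots are 33 and 130.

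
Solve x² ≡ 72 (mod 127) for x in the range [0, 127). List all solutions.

31, 96

Since 127 ≡ 3 (mod 4), a square root of 72 is 72^((127+1)/4) = 72^32 mod 127.
Repeated squaring: 72^2≡104, 72^4≡21, 72^8≡60, 72^16≡44, 72^32≡31 (mod 127).
72^32 = 72^(32) ≡ 31 (mod 127).
Check: 31² = 961 ≡ 72 (mod 127). The two roots are 31 and 96.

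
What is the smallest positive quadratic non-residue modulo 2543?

5

(2/2543) = +1, so 2 is a residue.
(3/2543) = +1, so 3 is a residue.
(4/2543) = +1, so 4 is a residue.
(5/2543) = −1, so 5 is the smallest positive non-residue mod 2543.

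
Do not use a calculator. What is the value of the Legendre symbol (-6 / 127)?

1

First reduce: -6 ≡ 121 (mod 127).
Reciprocity: 121 ≡ 1 and 127 ≡ 3 (mod 4), so (121/127) = +(127/121).
Reduce top mod 121: now compute (6/121).
Pull out 2: since 121 ≡ 1 (mod 8), (2/121) = +1.
Reciprocity: 3 ≡ 3 and 121 ≡ 1 (mod 4), so (3/121) = +(121/3).
Reduce top mod 3: now compute (1/3).
Reached (1/3) = 1. Collecting the sign flips along the way, the symbol is +1.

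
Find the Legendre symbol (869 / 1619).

1

Reciprocity: 869 ≡ 1 and 1619 ≡ 3 (mod 4), so (869/1619) = +(1619/869).
Reduce top mod 869: now compute (750/869).
Pull out 2: since 869 ≡ 5 (mod 8), (2/869) = -1.
Reciprocity: 375 ≡ 3 and 869 ≡ 1 (mod 4), so (375/869) = +(869/375).
Reduce top mod 375: now compute (119/375).
Reciprocity: 119 ≡ 3 and 375 ≡ 3 (mod 4), so (119/375) = −(375/119).
Reduce top mod 119: now compute (18/119).
Pull out 2: since 119 ≡ 7 (mod 8), (2/119) = +1.
Reciprocity: 9 ≡ 1 and 119 ≡ 3 (mod 4), so (9/119) = +(119/9).
Reduce top mod 9: now compute (2/9).
Pull out 2: since 9 ≡ 1 (mod 8), (2/9) = +1.
Reached (1/9) = 1. Collecting the sign flips along the way, the symbol is +1.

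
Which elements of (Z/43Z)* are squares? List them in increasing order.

1,4,6,9,10,11,13,14,15,16,17,21,23,24,25,31,35,36,38,40,41

Square k = 1,…,21 (k and 43−k give the same square):
1²=1, 2²=4, 3²=9, 4²=16, 5²=25, 6²=36, 7²≡6, 8²≡21, 9²≡38, 10²≡14, 11²≡35, 12²≡15, 13²≡40, 14²≡24, 15²≡10, 16²≡41, 17²≡31, 18²≡23, 19²≡17, 20²≡13, 21²≡11 (mod 43).
So the quadratic residues mod 43 are {1, 4, 6, 9, 10, 11, 13, 14, 15, 16, 17, 21, 23, 24, 25, 31, 35, 36, 38, 40, 41}.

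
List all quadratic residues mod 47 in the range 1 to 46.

Square k = 1,…,23 (k and 47−k give the same square):
1²=1, 2²=4, 3²=9, 4²=16, 5²=25, 6²=36, 7²≡2, 8²≡17, 9²≡34, 10²≡6, 11²≡27, 12²≡3, 13²≡28, 14²≡8, 15²≡37, 16²≡21, 17²≡7, 18²≡42, 19²≡32, 20²≡24, 21²≡18, 22²≡14, 23²≡12 (mod 47).
So the quadratic residues mod 47 are {1, 2, 3, 4, 6, 7, 8, 9, 12, 14, 16, 17, 18, 21, 24, 25, 27, 28, 32, 34, 36, 37, 42}.

1 2 3 4 6 7 8 9 12 14 16 17 18 21 24 25 27 28 32 34 36 37 42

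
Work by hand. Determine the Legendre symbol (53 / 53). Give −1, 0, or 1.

0

First reduce: 53 ≡ 0 (mod 53).
Top reduces to 0: gcd > 1, so the symbol is 0.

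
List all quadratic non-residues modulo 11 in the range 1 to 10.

2, 6, 7, 8, 10

Square k = 1,…,5 (k and 11−k give the same square):
1²=1, 2²=4, 3²=9, 4²≡5, 5²≡3 (mod 11).
The residues are {1, 3, 4, 5, 9}; the non-residues are the remaining 5 nonzero classes.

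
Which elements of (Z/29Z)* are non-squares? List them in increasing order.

Square k = 1,…,14 (k and 29−k give the same square):
1²=1, 2²=4, 3²=9, 4²=16, 5²=25, 6²≡7, 7²≡20, 8²≡6, 9²≡23, 10²≡13, 11²≡5, 12²≡28, 13²≡24, 14²≡22 (mod 29).
The residues are {1, 4, 5, 6, 7, 9, 13, 16, 20, 22, 23, 24, 25, 28}; the non-residues are the remaining 14 nonzero classes.

2 3 8 10 11 12 14 15 17 18 19 21 26 27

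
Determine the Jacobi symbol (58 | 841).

Pull out 2: since 841 ≡ 1 (mod 8), (2/841) = +1.
Reciprocity: 29 ≡ 1 and 841 ≡ 1 (mod 4), so (29/841) = +(841/29).
Reduce top mod 29: now compute (0/29).
Top reduces to 0: gcd > 1, so the symbol is 0.

0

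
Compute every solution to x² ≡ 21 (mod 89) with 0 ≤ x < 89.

33, 56

89 ≡ 1 (mod 4), so we find a root by search.
Trying successive values, 33² = 1089 ≡ 21 (mod 89). The other root is 89 − 33 = 56.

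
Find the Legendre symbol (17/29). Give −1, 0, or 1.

Euler's criterion: (17/29) ≡ 17^14 (mod 29).
17^2 ≡ 28 (mod 29)
17^4 ≡ 1 (mod 29)
17^8 ≡ 1 (mod 29)
17^14 = 17^(8+4+2) ≡ 28 (mod 29).
Result is 28 ≡ −1, so (17/29) = −1.

-1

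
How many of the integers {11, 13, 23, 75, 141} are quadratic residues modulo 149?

0

(11/149) = -1 → non-residue.
(13/149) = -1 → non-residue.
(23/149) = -1 → non-residue.
(75/149) = -1 → non-residue.
(141/149) = -1 → non-residue.
Total quadratic residues among the 5: 0.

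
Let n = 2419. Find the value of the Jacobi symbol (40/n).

Pull out 2^3: since 2419 ≡ 3 (mod 8), (2/2419) = -1, so (2/2419)^3 = -1.
Reciprocity: 5 ≡ 1 and 2419 ≡ 3 (mod 4), so (5/2419) = +(2419/5).
Reduce top mod 5: now compute (4/5).
Pull out 2^2: since 5 ≡ 5 (mod 8), (2/5) = -1, so (2/5)^2 = +1.
Reached (1/5) = 1. Collecting the sign flips along the way, the symbol is -1.

-1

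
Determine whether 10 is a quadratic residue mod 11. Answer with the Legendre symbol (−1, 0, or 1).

Pull out 2: since 11 ≡ 3 (mod 8), (2/11) = -1.
Reciprocity: 5 ≡ 1 and 11 ≡ 3 (mod 4), so (5/11) = +(11/5).
Reduce top mod 5: now compute (1/5).
Reached (1/5) = 1. Collecting the sign flips along the way, the symbol is -1.

-1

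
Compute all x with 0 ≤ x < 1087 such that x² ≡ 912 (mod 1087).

309, 778

Since 1087 ≡ 3 (mod 4), a square root of 912 is 912^((1087+1)/4) = 912^272 mod 1087.
Repeated squaring: 912^2≡189, 912^4≡937, 912^8≡760, 912^16≡403, 912^32≡446, 912^64≡1082, 912^128≡25, 912^256≡625 (mod 1087).
912^272 = 912^(256+16) ≡ 778 (mod 1087).
Check: 778² = 605284 ≡ 912 (mod 1087). The two roots are 309 and 778.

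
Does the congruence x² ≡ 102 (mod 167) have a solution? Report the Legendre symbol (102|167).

Pull out 2: since 167 ≡ 7 (mod 8), (2/167) = +1.
Reciprocity: 51 ≡ 3 and 167 ≡ 3 (mod 4), so (51/167) = −(167/51).
Reduce top mod 51: now compute (14/51).
Pull out 2: since 51 ≡ 3 (mod 8), (2/51) = -1.
Reciprocity: 7 ≡ 3 and 51 ≡ 3 (mod 4), so (7/51) = −(51/7).
Reduce top mod 7: now compute (2/7).
Pull out 2: since 7 ≡ 7 (mod 8), (2/7) = +1.
Reached (1/7) = 1. Collecting the sign flips along the way, the symbol is -1.

-1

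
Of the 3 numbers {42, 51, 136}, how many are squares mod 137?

(42/137) = -1 → non-residue.
(51/137) = -1 → non-residue.
(136/137) = +1 → QR.
Total quadratic residues among the 3: 1.

1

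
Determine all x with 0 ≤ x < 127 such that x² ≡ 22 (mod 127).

28, 99

Since 127 ≡ 3 (mod 4), a square root of 22 is 22^((127+1)/4) = 22^32 mod 127.
Repeated squaring: 22^2≡103, 22^4≡68, 22^8≡52, 22^16≡37, 22^32≡99 (mod 127).
22^32 = 22^(32) ≡ 99 (mod 127).
Check: 99² = 9801 ≡ 22 (mod 127). The two roots are 28 and 99.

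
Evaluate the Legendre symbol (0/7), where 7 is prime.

Top reduces to 0: gcd > 1, so the symbol is 0.

0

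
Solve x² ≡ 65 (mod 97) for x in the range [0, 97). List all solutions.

97 ≡ 1 (mod 4), so we find a root by search.
Trying successive values, 29² = 841 ≡ 65 (mod 97). The other root is 97 − 29 = 68.

29, 68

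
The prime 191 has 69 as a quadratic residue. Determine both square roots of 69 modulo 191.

Since 191 ≡ 3 (mod 4), a square root of 69 is 69^((191+1)/4) = 69^48 mod 191.
Repeated squaring: 69^2≡177, 69^4≡5, 69^8≡25, 69^16≡52, 69^32≡30 (mod 191).
69^48 = 69^(32+16) ≡ 32 (mod 191).
Check: 32² = 1024 ≡ 69 (mod 191). The two roots are 32 and 159.

32, 159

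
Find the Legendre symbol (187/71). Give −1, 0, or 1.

First reduce: 187 ≡ 45 (mod 71).
Reciprocity: 45 ≡ 1 and 71 ≡ 3 (mod 4), so (45/71) = +(71/45).
Reduce top mod 45: now compute (26/45).
Pull out 2: since 45 ≡ 5 (mod 8), (2/45) = -1.
Reciprocity: 13 ≡ 1 and 45 ≡ 1 (mod 4), so (13/45) = +(45/13).
Reduce top mod 13: now compute (6/13).
Pull out 2: since 13 ≡ 5 (mod 8), (2/13) = -1.
Reciprocity: 3 ≡ 3 and 13 ≡ 1 (mod 4), so (3/13) = +(13/3).
Reduce top mod 3: now compute (1/3).
Reached (1/3) = 1. Collecting the sign flips along the way, the symbol is +1.

1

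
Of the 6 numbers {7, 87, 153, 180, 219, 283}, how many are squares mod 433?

2

(7/433) = -1 → non-residue.
(87/433) = -1 → non-residue.
(153/433) = +1 → QR.
(180/433) = -1 → non-residue.
(219/433) = -1 → non-residue.
(283/433) = +1 → QR.
Total quadratic residues among the 6: 2.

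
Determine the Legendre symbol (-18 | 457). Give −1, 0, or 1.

Euler's criterion: (-18/457) ≡ 439^228 (mod 457).
439^2 ≡ 324 (mod 457)
439^4 ≡ 323 (mod 457)
439^8 ≡ 133 (mod 457)
439^16 ≡ 323 (mod 457)
439^32 ≡ 133 (mod 457)
439^64 ≡ 323 (mod 457)
439^128 ≡ 133 (mod 457)
439^228 = 439^(128+64+32+4) ≡ 1 (mod 457).
Result is 1, so (-18/457) = 1.

1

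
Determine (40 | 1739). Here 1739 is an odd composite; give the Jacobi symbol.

-1

Pull out 2^3: since 1739 ≡ 3 (mod 8), (2/1739) = -1, so (2/1739)^3 = -1.
Reciprocity: 5 ≡ 1 and 1739 ≡ 3 (mod 4), so (5/1739) = +(1739/5).
Reduce top mod 5: now compute (4/5).
Pull out 2^2: since 5 ≡ 5 (mod 8), (2/5) = -1, so (2/5)^2 = +1.
Reached (1/5) = 1. Collecting the sign flips along the way, the symbol is -1.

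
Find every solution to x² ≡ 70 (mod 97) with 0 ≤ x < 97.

97 ≡ 1 (mod 4), so we find a root by search.
Trying successive values, 19² = 361 ≡ 70 (mod 97). The other root is 97 − 19 = 78.

19, 78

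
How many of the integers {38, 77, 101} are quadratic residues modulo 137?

3

(38/137) = +1 → QR.
(77/137) = +1 → QR.
(101/137) = +1 → QR.
Total quadratic residues among the 3: 3.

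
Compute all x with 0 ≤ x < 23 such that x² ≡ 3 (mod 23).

7, 16

Since 23 ≡ 3 (mod 4), a square root of 3 is 3^((23+1)/4) = 3^6 mod 23.
Repeated squaring: 3^2≡9, 3^4≡12 (mod 23).
3^6 = 3^(4+2) ≡ 16 (mod 23).
Check: 16² = 256 ≡ 3 (mod 23). The two roots are 7 and 16.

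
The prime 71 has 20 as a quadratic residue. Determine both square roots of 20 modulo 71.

34, 37

Since 71 ≡ 3 (mod 4), a square root of 20 is 20^((71+1)/4) = 20^18 mod 71.
Repeated squaring: 20^2≡45, 20^4≡37, 20^8≡20, 20^16≡45 (mod 71).
20^18 = 20^(16+2) ≡ 37 (mod 71).
Check: 37² = 1369 ≡ 20 (mod 71). The two roots are 34 and 37.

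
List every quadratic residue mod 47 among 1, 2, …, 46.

1 2 3 4 6 7 8 9 12 14 16 17 18 21 24 25 27 28 32 34 36 37 42

Square k = 1,…,23 (k and 47−k give the same square):
1²=1, 2²=4, 3²=9, 4²=16, 5²=25, 6²=36, 7²≡2, 8²≡17, 9²≡34, 10²≡6, 11²≡27, 12²≡3, 13²≡28, 14²≡8, 15²≡37, 16²≡21, 17²≡7, 18²≡42, 19²≡32, 20²≡24, 21²≡18, 22²≡14, 23²≡12 (mod 47).
So the quadratic residues mod 47 are {1, 2, 3, 4, 6, 7, 8, 9, 12, 14, 16, 17, 18, 21, 24, 25, 27, 28, 32, 34, 36, 37, 42}.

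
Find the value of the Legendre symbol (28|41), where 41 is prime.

Euler's criterion: (28/41) ≡ 28^20 (mod 41).
28^2 ≡ 5 (mod 41)
28^4 ≡ 25 (mod 41)
28^8 ≡ 10 (mod 41)
28^16 ≡ 18 (mod 41)
28^20 = 28^(16+4) ≡ 40 (mod 41).
Result is 40 ≡ −1, so (28/41) = −1.

-1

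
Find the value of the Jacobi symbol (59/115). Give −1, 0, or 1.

1

Reciprocity: 59 ≡ 3 and 115 ≡ 3 (mod 4), so (59/115) = −(115/59).
Reduce top mod 59: now compute (56/59).
Pull out 2^3: since 59 ≡ 3 (mod 8), (2/59) = -1, so (2/59)^3 = -1.
Reciprocity: 7 ≡ 3 and 59 ≡ 3 (mod 4), so (7/59) = −(59/7).
Reduce top mod 7: now compute (3/7).
Reciprocity: 3 ≡ 3 and 7 ≡ 3 (mod 4), so (3/7) = −(7/3).
Reduce top mod 3: now compute (1/3).
Reached (1/3) = 1. Collecting the sign flips along the way, the symbol is +1.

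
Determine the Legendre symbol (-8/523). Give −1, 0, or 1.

First reduce: -8 ≡ 515 (mod 523).
Reciprocity: 515 ≡ 3 and 523 ≡ 3 (mod 4), so (515/523) = −(523/515).
Reduce top mod 515: now compute (8/515).
Pull out 2^3: since 515 ≡ 3 (mod 8), (2/515) = -1, so (2/515)^3 = -1.
Reached (1/515) = 1. Collecting the sign flips along the way, the symbol is +1.

1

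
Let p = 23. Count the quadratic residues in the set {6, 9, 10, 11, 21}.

2

(6/23) = +1 → QR.
(9/23) = +1 → QR.
(10/23) = -1 → non-residue.
(11/23) = -1 → non-residue.
(21/23) = -1 → non-residue.
Total quadratic residues among the 5: 2.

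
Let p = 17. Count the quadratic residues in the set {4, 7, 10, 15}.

2

(4/17) = +1 → QR.
(7/17) = -1 → non-residue.
(10/17) = -1 → non-residue.
(15/17) = +1 → QR.
Total quadratic residues among the 4: 2.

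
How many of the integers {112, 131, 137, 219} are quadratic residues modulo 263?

1

(112/263) = -1 → non-residue.
(131/263) = -1 → non-residue.
(137/263) = +1 → QR.
(219/263) = -1 → non-residue.
Total quadratic residues among the 4: 1.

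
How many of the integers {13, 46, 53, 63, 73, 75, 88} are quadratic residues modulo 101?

(13/101) = +1 → QR.
(46/101) = -1 → non-residue.
(53/101) = -1 → non-residue.
(63/101) = -1 → non-residue.
(73/101) = -1 → non-residue.
(75/101) = -1 → non-residue.
(88/101) = +1 → QR.
Total quadratic residues among the 7: 2.

2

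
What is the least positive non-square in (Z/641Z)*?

3

(2/641) = +1, so 2 is a residue.
(3/641) = −1, so 3 is the smallest positive non-residue mod 641.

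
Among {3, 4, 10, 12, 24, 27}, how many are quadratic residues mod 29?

(3/29) = -1 → non-residue.
(4/29) = +1 → QR.
(10/29) = -1 → non-residue.
(12/29) = -1 → non-residue.
(24/29) = +1 → QR.
(27/29) = -1 → non-residue.
Total quadratic residues among the 6: 2.

2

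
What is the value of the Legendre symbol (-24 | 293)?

1

Euler's criterion: (-24/293) ≡ 269^146 (mod 293).
269^2 ≡ 283 (mod 293)
269^4 ≡ 100 (mod 293)
269^8 ≡ 38 (mod 293)
269^16 ≡ 272 (mod 293)
269^32 ≡ 148 (mod 293)
269^64 ≡ 222 (mod 293)
269^128 ≡ 60 (mod 293)
269^146 = 269^(128+16+2) ≡ 1 (mod 293).
Result is 1, so (-24/293) = 1.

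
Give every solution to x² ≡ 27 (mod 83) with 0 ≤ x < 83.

Since 83 ≡ 3 (mod 4), a square root of 27 is 27^((83+1)/4) = 27^21 mod 83.
Repeated squaring: 27^2≡65, 27^4≡75, 27^8≡64, 27^16≡29 (mod 83).
27^21 = 27^(16+4+1) ≡ 44 (mod 83).
Check: 44² = 1936 ≡ 27 (mod 83). The two roots are 39 and 44.

39, 44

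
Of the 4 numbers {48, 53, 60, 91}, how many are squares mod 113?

3

(48/113) = -1 → non-residue.
(53/113) = +1 → QR.
(60/113) = +1 → QR.
(91/113) = +1 → QR.
Total quadratic residues among the 4: 3.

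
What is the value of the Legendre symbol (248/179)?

-1

Euler's criterion: (248/179) ≡ 69^89 (mod 179).
69^2 ≡ 107 (mod 179)
69^4 ≡ 172 (mod 179)
69^8 ≡ 49 (mod 179)
69^16 ≡ 74 (mod 179)
69^32 ≡ 106 (mod 179)
69^64 ≡ 138 (mod 179)
69^89 = 69^(64+16+8+1) ≡ 178 (mod 179).
Result is 178 ≡ −1, so (248/179) = −1.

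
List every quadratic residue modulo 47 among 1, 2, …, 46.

1 2 3 4 6 7 8 9 12 14 16 17 18 21 24 25 27 28 32 34 36 37 42

Square k = 1,…,23 (k and 47−k give the same square):
1²=1, 2²=4, 3²=9, 4²=16, 5²=25, 6²=36, 7²≡2, 8²≡17, 9²≡34, 10²≡6, 11²≡27, 12²≡3, 13²≡28, 14²≡8, 15²≡37, 16²≡21, 17²≡7, 18²≡42, 19²≡32, 20²≡24, 21²≡18, 22²≡14, 23²≡12 (mod 47).
So the quadratic residues mod 47 are {1, 2, 3, 4, 6, 7, 8, 9, 12, 14, 16, 17, 18, 21, 24, 25, 27, 28, 32, 34, 36, 37, 42}.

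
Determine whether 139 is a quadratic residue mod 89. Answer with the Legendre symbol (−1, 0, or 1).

Euler's criterion: (139/89) ≡ 50^44 (mod 89).
50^2 ≡ 8 (mod 89)
50^4 ≡ 64 (mod 89)
50^8 ≡ 2 (mod 89)
50^16 ≡ 4 (mod 89)
50^32 ≡ 16 (mod 89)
50^44 = 50^(32+8+4) ≡ 1 (mod 89).
Result is 1, so (139/89) = 1.

1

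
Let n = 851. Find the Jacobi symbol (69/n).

0

Reciprocity: 69 ≡ 1 and 851 ≡ 3 (mod 4), so (69/851) = +(851/69).
Reduce top mod 69: now compute (23/69).
Reciprocity: 23 ≡ 3 and 69 ≡ 1 (mod 4), so (23/69) = +(69/23).
Reduce top mod 23: now compute (0/23).
Top reduces to 0: gcd > 1, so the symbol is 0.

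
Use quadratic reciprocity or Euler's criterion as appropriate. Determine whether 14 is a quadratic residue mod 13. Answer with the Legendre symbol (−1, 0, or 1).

1

First reduce: 14 ≡ 1 (mod 13).
Reached (1/13) = 1. Collecting the sign flips along the way, the symbol is +1.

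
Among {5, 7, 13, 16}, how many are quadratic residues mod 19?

3

(5/19) = +1 → QR.
(7/19) = +1 → QR.
(13/19) = -1 → non-residue.
(16/19) = +1 → QR.
Total quadratic residues among the 4: 3.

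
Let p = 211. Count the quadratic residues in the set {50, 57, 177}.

0

(50/211) = -1 → non-residue.
(57/211) = -1 → non-residue.
(177/211) = -1 → non-residue.
Total quadratic residues among the 3: 0.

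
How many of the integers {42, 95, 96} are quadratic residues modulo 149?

3

(42/149) = +1 → QR.
(95/149) = +1 → QR.
(96/149) = +1 → QR.
Total quadratic residues among the 3: 3.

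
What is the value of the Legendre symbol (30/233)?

Pull out 2: since 233 ≡ 1 (mod 8), (2/233) = +1.
Reciprocity: 15 ≡ 3 and 233 ≡ 1 (mod 4), so (15/233) = +(233/15).
Reduce top mod 15: now compute (8/15).
Pull out 2^3: since 15 ≡ 7 (mod 8), (2/15) = +1, so (2/15)^3 = +1.
Reached (1/15) = 1. Collecting the sign flips along the way, the symbol is +1.

1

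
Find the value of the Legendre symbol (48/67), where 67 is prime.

Euler's criterion: (48/67) ≡ 48^33 (mod 67).
48^2 ≡ 26 (mod 67)
48^4 ≡ 6 (mod 67)
48^8 ≡ 36 (mod 67)
48^16 ≡ 23 (mod 67)
48^32 ≡ 60 (mod 67)
48^33 = 48^(32+1) ≡ 66 (mod 67).
Result is 66 ≡ −1, so (48/67) = −1.

-1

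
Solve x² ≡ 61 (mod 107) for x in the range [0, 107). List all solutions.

Since 107 ≡ 3 (mod 4), a square root of 61 is 61^((107+1)/4) = 61^27 mod 107.
Repeated squaring: 61^2≡83, 61^4≡41, 61^8≡76, 61^16≡105 (mod 107).
61^27 = 61^(16+8+2+1) ≡ 75 (mod 107).
Check: 75² = 5625 ≡ 61 (mod 107). The two roots are 32 and 75.

32, 75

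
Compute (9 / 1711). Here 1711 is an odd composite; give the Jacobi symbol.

1

Reciprocity: 9 ≡ 1 and 1711 ≡ 3 (mod 4), so (9/1711) = +(1711/9).
Reduce top mod 9: now compute (1/9).
Reached (1/9) = 1. Collecting the sign flips along the way, the symbol is +1.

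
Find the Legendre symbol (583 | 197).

-1

Euler's criterion: (583/197) ≡ 189^98 (mod 197).
189^2 ≡ 64 (mod 197)
189^4 ≡ 156 (mod 197)
189^8 ≡ 105 (mod 197)
189^16 ≡ 190 (mod 197)
189^32 ≡ 49 (mod 197)
189^64 ≡ 37 (mod 197)
189^98 = 189^(64+32+2) ≡ 196 (mod 197).
Result is 196 ≡ −1, so (583/197) = −1.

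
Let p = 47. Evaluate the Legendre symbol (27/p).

1

Euler's criterion: (27/47) ≡ 27^23 (mod 47).
27^2 ≡ 24 (mod 47)
27^4 ≡ 12 (mod 47)
27^8 ≡ 3 (mod 47)
27^16 ≡ 9 (mod 47)
27^23 = 27^(16+4+2+1) ≡ 1 (mod 47).
Result is 1, so (27/47) = 1.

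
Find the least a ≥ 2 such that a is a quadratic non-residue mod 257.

3

(2/257) = +1, so 2 is a residue.
(3/257) = −1, so 3 is the smallest positive non-residue mod 257.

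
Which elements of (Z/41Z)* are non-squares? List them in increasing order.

3 6 7 11 12 13 14 15 17 19 22 24 26 27 28 29 30 34 35 38

Square k = 1,…,20 (k and 41−k give the same square):
1²=1, 2²=4, 3²=9, 4²=16, 5²=25, 6²=36, 7²≡8, 8²≡23, 9²≡40, 10²≡18, 11²≡39, 12²≡21, 13²≡5, 14²≡32, 15²≡20, 16²≡10, 17²≡2, 18²≡37, 19²≡33, 20²≡31 (mod 41).
The residues are {1, 2, 4, 5, 8, 9, 10, 16, 18, 20, 21, 23, 25, 31, 32, 33, 36, 37, 39, 40}; the non-residues are the remaining 20 nonzero classes.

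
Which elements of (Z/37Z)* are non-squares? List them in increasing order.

Square k = 1,…,18 (k and 37−k give the same square):
1²=1, 2²=4, 3²=9, 4²=16, 5²=25, 6²=36, 7²≡12, 8²≡27, 9²≡7, 10²≡26, 11²≡10, 12²≡33, 13²≡21, 14²≡11, 15²≡3, 16²≡34, 17²≡30, 18²≡28 (mod 37).
The residues are {1, 3, 4, 7, 9, 10, 11, 12, 16, 21, 25, 26, 27, 28, 30, 33, 34, 36}; the non-residues are the remaining 18 nonzero classes.

2, 5, 6, 8, 13, 14, 15, 17, 18, 19, 20, 22, 23, 24, 29, 31, 32, 35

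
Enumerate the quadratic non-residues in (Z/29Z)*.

2,3,8,10,11,12,14,15,17,18,19,21,26,27

Square k = 1,…,14 (k and 29−k give the same square):
1²=1, 2²=4, 3²=9, 4²=16, 5²=25, 6²≡7, 7²≡20, 8²≡6, 9²≡23, 10²≡13, 11²≡5, 12²≡28, 13²≡24, 14²≡22 (mod 29).
The residues are {1, 4, 5, 6, 7, 9, 13, 16, 20, 22, 23, 24, 25, 28}; the non-residues are the remaining 14 nonzero classes.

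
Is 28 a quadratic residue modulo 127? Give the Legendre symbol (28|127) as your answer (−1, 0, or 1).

-1

Euler's criterion: (28/127) ≡ 28^63 (mod 127).
28^2 ≡ 22 (mod 127)
28^4 ≡ 103 (mod 127)
28^8 ≡ 68 (mod 127)
28^16 ≡ 52 (mod 127)
28^32 ≡ 37 (mod 127)
28^63 = 28^(32+16+8+4+2+1) ≡ 126 (mod 127).
Result is 126 ≡ −1, so (28/127) = −1.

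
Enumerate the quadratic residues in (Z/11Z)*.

1 3 4 5 9

Square k = 1,…,5 (k and 11−k give the same square):
1²=1, 2²=4, 3²=9, 4²≡5, 5²≡3 (mod 11).
So the quadratic residues mod 11 are {1, 3, 4, 5, 9}.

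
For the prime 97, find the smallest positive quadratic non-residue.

(2/97) = +1, so 2 is a residue.
(3/97) = +1, so 3 is a residue.
(4/97) = +1, so 4 is a residue.
(5/97) = −1, so 5 is the smallest positive non-residue mod 97.

5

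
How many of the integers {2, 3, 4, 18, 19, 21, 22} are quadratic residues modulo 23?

4

(2/23) = +1 → QR.
(3/23) = +1 → QR.
(4/23) = +1 → QR.
(18/23) = +1 → QR.
(19/23) = -1 → non-residue.
(21/23) = -1 → non-residue.
(22/23) = -1 → non-residue.
Total quadratic residues among the 7: 4.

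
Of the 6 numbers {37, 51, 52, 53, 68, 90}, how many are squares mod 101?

3

(37/101) = +1 → QR.
(51/101) = -1 → non-residue.
(52/101) = +1 → QR.
(53/101) = -1 → non-residue.
(68/101) = +1 → QR.
(90/101) = -1 → non-residue.
Total quadratic residues among the 6: 3.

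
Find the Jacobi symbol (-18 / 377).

First reduce: -18 ≡ 359 (mod 377).
Reciprocity: 359 ≡ 3 and 377 ≡ 1 (mod 4), so (359/377) = +(377/359).
Reduce top mod 359: now compute (18/359).
Pull out 2: since 359 ≡ 7 (mod 8), (2/359) = +1.
Reciprocity: 9 ≡ 1 and 359 ≡ 3 (mod 4), so (9/359) = +(359/9).
Reduce top mod 9: now compute (8/9).
Pull out 2^3: since 9 ≡ 1 (mod 8), (2/9) = +1, so (2/9)^3 = +1.
Reached (1/9) = 1. Collecting the sign flips along the way, the symbol is +1.

1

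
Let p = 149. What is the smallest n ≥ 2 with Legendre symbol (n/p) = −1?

2

(2/149) = −1, so 2 is the smallest positive non-residue mod 149.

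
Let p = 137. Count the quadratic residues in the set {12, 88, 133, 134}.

(12/137) = -1 → non-residue.
(88/137) = +1 → QR.
(133/137) = +1 → QR.
(134/137) = -1 → non-residue.
Total quadratic residues among the 4: 2.

2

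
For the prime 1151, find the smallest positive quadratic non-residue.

(2/1151) = +1, so 2 is a residue.
(3/1151) = +1, so 3 is a residue.
(4/1151) = +1, so 4 is a residue.
(5/1151) = +1, so 5 is a residue.
(6/1151) = +1, so 6 is a residue.
(7/1151) = +1, so 7 is a residue.
(8/1151) = +1, so 8 is a residue.
(9/1151) = +1, so 9 is a residue.
(10/1151) = +1, so 10 is a residue.
(11/1151) = +1, so 11 is a residue.
(12/1151) = +1, so 12 is a residue.
(13/1151) = −1, so 13 is the smallest positive non-residue mod 1151.

13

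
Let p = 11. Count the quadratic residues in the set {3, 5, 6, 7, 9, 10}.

3

(3/11) = +1 → QR.
(5/11) = +1 → QR.
(6/11) = -1 → non-residue.
(7/11) = -1 → non-residue.
(9/11) = +1 → QR.
(10/11) = -1 → non-residue.
Total quadratic residues among the 6: 3.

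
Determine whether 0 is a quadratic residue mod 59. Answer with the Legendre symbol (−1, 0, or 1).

Top reduces to 0: gcd > 1, so the symbol is 0.

0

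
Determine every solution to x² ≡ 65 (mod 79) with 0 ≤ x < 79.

12, 67

Since 79 ≡ 3 (mod 4), a square root of 65 is 65^((79+1)/4) = 65^20 mod 79.
Repeated squaring: 65^2≡38, 65^4≡22, 65^8≡10, 65^16≡21 (mod 79).
65^20 = 65^(16+4) ≡ 67 (mod 79).
Check: 67² = 4489 ≡ 65 (mod 79). The two roots are 12 and 67.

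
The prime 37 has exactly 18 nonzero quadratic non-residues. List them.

2 5 6 8 13 14 15 17 18 19 20 22 23 24 29 31 32 35

Square k = 1,…,18 (k and 37−k give the same square):
1²=1, 2²=4, 3²=9, 4²=16, 5²=25, 6²=36, 7²≡12, 8²≡27, 9²≡7, 10²≡26, 11²≡10, 12²≡33, 13²≡21, 14²≡11, 15²≡3, 16²≡34, 17²≡30, 18²≡28 (mod 37).
The residues are {1, 3, 4, 7, 9, 10, 11, 12, 16, 21, 25, 26, 27, 28, 30, 33, 34, 36}; the non-residues are the remaining 18 nonzero classes.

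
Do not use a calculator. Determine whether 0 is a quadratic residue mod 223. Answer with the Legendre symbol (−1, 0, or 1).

0

Top reduces to 0: gcd > 1, so the symbol is 0.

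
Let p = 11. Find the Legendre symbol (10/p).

-1

Euler's criterion: (10/11) ≡ 10^5 (mod 11).
10^2 ≡ 1 (mod 11)
10^4 ≡ 1 (mod 11)
10^5 = 10^(4+1) ≡ 10 (mod 11).
Result is 10 ≡ −1, so (10/11) = −1.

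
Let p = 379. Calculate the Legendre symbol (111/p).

-1

Euler's criterion: (111/379) ≡ 111^189 (mod 379).
111^2 ≡ 193 (mod 379)
111^4 ≡ 107 (mod 379)
111^8 ≡ 79 (mod 379)
111^16 ≡ 177 (mod 379)
111^32 ≡ 251 (mod 379)
111^64 ≡ 87 (mod 379)
111^128 ≡ 368 (mod 379)
111^189 = 111^(128+32+16+8+4+1) ≡ 378 (mod 379).
Result is 378 ≡ −1, so (111/379) = −1.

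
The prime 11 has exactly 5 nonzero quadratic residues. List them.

1,3,4,5,9

Square k = 1,…,5 (k and 11−k give the same square):
1²=1, 2²=4, 3²=9, 4²≡5, 5²≡3 (mod 11).
So the quadratic residues mod 11 are {1, 3, 4, 5, 9}.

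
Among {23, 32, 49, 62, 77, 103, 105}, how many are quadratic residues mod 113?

(23/113) = -1 → non-residue.
(32/113) = +1 → QR.
(49/113) = +1 → QR.
(62/113) = +1 → QR.
(77/113) = +1 → QR.
(103/113) = -1 → non-residue.
(105/113) = +1 → QR.
Total quadratic residues among the 7: 5.

5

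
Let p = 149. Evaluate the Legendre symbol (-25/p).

First reduce: -25 ≡ 124 (mod 149).
Pull out 2^2: since 149 ≡ 5 (mod 8), (2/149) = -1, so (2/149)^2 = +1.
Reciprocity: 31 ≡ 3 and 149 ≡ 1 (mod 4), so (31/149) = +(149/31).
Reduce top mod 31: now compute (25/31).
Reciprocity: 25 ≡ 1 and 31 ≡ 3 (mod 4), so (25/31) = +(31/25).
Reduce top mod 25: now compute (6/25).
Pull out 2: since 25 ≡ 1 (mod 8), (2/25) = +1.
Reciprocity: 3 ≡ 3 and 25 ≡ 1 (mod 4), so (3/25) = +(25/3).
Reduce top mod 3: now compute (1/3).
Reached (1/3) = 1. Collecting the sign flips along the way, the symbol is +1.

1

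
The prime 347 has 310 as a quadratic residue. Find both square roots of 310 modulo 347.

122, 225

Since 347 ≡ 3 (mod 4), a square root of 310 is 310^((347+1)/4) = 310^87 mod 347.
Repeated squaring: 310^2≡328, 310^4≡14, 310^8≡196, 310^16≡246, 310^32≡138, 310^64≡306 (mod 347).
310^87 = 310^(64+16+4+2+1) ≡ 225 (mod 347).
Check: 225² = 50625 ≡ 310 (mod 347). The two roots are 122 and 225.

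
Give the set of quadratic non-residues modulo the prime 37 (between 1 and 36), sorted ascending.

2,5,6,8,13,14,15,17,18,19,20,22,23,24,29,31,32,35

Square k = 1,…,18 (k and 37−k give the same square):
1²=1, 2²=4, 3²=9, 4²=16, 5²=25, 6²=36, 7²≡12, 8²≡27, 9²≡7, 10²≡26, 11²≡10, 12²≡33, 13²≡21, 14²≡11, 15²≡3, 16²≡34, 17²≡30, 18²≡28 (mod 37).
The residues are {1, 3, 4, 7, 9, 10, 11, 12, 16, 21, 25, 26, 27, 28, 30, 33, 34, 36}; the non-residues are the remaining 18 nonzero classes.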